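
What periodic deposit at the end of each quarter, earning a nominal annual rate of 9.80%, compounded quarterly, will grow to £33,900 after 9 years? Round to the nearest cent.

£597.44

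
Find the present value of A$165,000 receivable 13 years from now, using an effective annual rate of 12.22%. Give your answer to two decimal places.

PV = 165,000 / (1 + 0.1222)^13 = 165,000 / 4.476241 = 36,861.2881

A$36,861.29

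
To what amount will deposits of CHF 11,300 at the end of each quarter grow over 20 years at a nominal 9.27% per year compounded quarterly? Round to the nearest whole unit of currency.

Periodic rate i = 0.0927/4 = 0.023175; n = 20 × 4 = 80 periods.
Accumulation factor s(80|0.023175) = 226.607766; FV = 11300 × 226.607766 = 2,560,667.7582

CHF 2,560,668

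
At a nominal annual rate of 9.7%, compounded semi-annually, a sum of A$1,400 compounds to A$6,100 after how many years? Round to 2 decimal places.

Periodic rate i = 0.097/2 = 0.0485.
n = ln(6100/1400) / ln(1+0.0485) = ln(4.35714) / 0.047361 = 31.0768 half-years
= 31.0768/2 years

15.54 years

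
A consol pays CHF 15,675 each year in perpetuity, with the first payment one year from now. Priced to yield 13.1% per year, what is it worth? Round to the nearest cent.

PV = C/r = 15675/0.131 = 119,656.4885

CHF 119,656.49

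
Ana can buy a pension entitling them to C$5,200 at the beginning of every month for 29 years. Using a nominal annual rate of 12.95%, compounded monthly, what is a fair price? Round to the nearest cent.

C$475,430.20

With 12 periods per year: i = 0.0107917, n = 348.
PV = 5200 × [1 − (1+0.0107917)^(−348)] / 0.0107917 × (1+i) = 5200 × 91.428885 = 475,430.1997
(annuity-due: payments at period start, so ×(1+i).)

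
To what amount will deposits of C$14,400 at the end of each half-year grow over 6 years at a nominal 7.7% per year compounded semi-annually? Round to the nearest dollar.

C$214,519

Periodic rate i = 0.077/2 = 0.0385; n = 6 × 2 = 12 periods.
Accumulation factor s(12|0.0385) = 14.897164; FV = 14400 × 14.897164 = 214,519.1595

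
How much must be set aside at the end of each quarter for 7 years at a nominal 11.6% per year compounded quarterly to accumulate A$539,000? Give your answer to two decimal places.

A$12,743.98

i = 0.116/4 = 0.029 per quarter; n = 7·4 = 28.
PMT = 539000 / ( [(1+0.029)^28 − 1] / 0.029 ) = 539000 / 42.294481 = 12,743.9794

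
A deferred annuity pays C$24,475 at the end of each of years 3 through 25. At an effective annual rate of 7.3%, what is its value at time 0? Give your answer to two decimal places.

Value one period before first payment (t=2): 24475 × [1 − (1+0.073)^(−23)] / 0.073 = 24475 × 10.989165 = 268,959.8184
Discount back 2 years: 268,959.8184 × (1+0.073)^(−2) = 268,959.8184 × 0.868561 = 233,608.1332

C$233,608.13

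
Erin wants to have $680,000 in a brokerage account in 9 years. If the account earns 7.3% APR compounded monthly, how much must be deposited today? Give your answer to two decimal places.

$353,217.18

Periodic rate i = 0.073/12 = 0.00608333; n = 9 × 12 = 108 periods.
Discount factor = (1+0.00608333)^(−108) = 0.519437; PV = 680,000 × 0.519437 = 353,217.1789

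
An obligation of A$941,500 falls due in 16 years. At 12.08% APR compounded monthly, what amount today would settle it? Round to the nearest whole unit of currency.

Periodic rate i = 0.1208/12 = 0.0100667; n = 16 × 12 = 192 periods.
Discount factor = (1+0.0100667)^(−192) = 0.146148; PV = 941,500 × 0.146148 = 137,598.2181

A$137,598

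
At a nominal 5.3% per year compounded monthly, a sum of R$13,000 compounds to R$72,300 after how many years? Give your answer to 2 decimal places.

32.45 years

Periodic rate i = 0.053/12 = 0.00441667.
(1+i)^n = 72300/13000 = 5.56154, so n = ln 5.56154 / ln 1.00442 = 389.3573 months
= 389.3573/12 years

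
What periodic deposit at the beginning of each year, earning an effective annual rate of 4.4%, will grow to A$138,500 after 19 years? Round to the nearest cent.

A$4,609.77

PMT = 138500 / ( [(1+0.044)^19 − 1] / 0.044 × (1+i) ) = 138500 / 30.044864 = 4,609.7729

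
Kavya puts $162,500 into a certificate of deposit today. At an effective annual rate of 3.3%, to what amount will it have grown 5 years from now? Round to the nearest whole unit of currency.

$191,141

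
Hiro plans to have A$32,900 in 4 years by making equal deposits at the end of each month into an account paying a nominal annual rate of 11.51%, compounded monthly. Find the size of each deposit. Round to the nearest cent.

A$542.92

i = 0.1151/12 = 0.00959167 per month; n = 4·12 = 48.
FV-annuity factor = 60.597887; PMT = 32900 / 60.597887 = 542.9232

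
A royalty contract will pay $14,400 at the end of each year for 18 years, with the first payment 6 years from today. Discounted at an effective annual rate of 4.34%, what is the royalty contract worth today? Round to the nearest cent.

Value one period before first payment (t=5): 14400 × [1 − (1+0.0434)^(−18)] / 0.0434 = 14400 × 12.316524 = 177,357.9510
PV₀ = 177,357.9510 / (1+0.0434)^5 = 177,357.9510 / 1.236671 = 143,415.6352

$143,415.64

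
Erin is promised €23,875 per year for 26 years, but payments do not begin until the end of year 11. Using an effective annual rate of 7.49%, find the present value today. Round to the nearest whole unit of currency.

€131,133

Value one period before first payment (t=10): 23875 × [1 − (1+0.0749)^(−26)] / 0.0749 = 23875 × 11.309639 = 270,017.6259
PV₀ = 270,017.6259 / (1+0.0749)^10 = 270,017.6259 / 2.059115 = 131,132.8456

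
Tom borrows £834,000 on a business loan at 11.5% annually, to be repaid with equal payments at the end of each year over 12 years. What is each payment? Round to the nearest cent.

£131,533.66

Annuity-PV factor = 6.340583; PMT = 834000 / 6.340583 = 131,533.6554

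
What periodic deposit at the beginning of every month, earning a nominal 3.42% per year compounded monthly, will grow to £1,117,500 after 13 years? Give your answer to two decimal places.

i = 0.0342/12 = 0.00285 per month; n = 13·12 = 156.
FV-annuity factor × (1+i) = 196.657143; PMT = 1.1175e+06 / 196.657143 = 5,682.4786

£5,682.48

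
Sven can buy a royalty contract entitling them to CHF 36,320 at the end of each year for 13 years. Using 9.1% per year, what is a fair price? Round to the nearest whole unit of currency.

CHF 270,479

Annuity factor a(13|0.091) = 7.447106; PV = 36320 × 7.447106 = 270,478.9068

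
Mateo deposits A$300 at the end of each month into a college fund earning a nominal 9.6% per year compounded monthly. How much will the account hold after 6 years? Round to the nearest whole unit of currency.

A$29,056

i = 0.096/12 = 0.008 per month; n = 6·12 = 72.
Accumulation factor s(72|0.008) = 96.854542; FV = 300 × 96.854542 = 29,056.3627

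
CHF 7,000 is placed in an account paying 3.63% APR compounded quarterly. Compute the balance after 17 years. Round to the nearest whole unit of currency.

CHF 12,939

Periodic rate i = 0.0363/4 = 0.009075; n = 17 × 4 = 68 periods.
FV = PV·(1+i)^n = 7,000 × 1.848393 = 12,938.7526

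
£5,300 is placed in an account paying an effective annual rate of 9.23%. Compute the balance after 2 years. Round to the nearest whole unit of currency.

£6,324

FV = 5,300 × (1 + 0.0923)^2 = 6,323.5322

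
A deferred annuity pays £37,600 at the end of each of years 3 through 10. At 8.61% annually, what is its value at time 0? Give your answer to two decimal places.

Value one period before first payment (t=2): 37600 × [1 − (1+0.0861)^(−8)] / 0.0861 = 37600 × 5.615962 = 211,160.1556
PV₀ = 211,160.1556 / (1+0.0861)^2 = 211,160.1556 / 1.179613 = 179,007.9611

£179,007.96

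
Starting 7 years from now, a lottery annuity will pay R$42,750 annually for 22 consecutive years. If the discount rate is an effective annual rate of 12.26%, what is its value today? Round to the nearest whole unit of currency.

R$160,537

PV at t=6 (ordinary 22-year annuity): 42750 × a(22|0.1226) = 42750 × 7.516049 = 321,311.0735
PV₀ = 321,311.0735 / (1+0.1226)^6 = 321,311.0735 / 2.001475 = 160,537.1193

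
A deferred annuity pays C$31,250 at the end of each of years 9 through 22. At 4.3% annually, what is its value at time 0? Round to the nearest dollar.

PV at t=8 (ordinary 14-year annuity): 31250 × a(14|0.043) = 31250 × 10.356957 = 323,654.9063
Discount back 8 years: 323,654.9063 × (1+0.043)^(−8) = 323,654.9063 × 0.714045 = 231,104.1411

C$231,104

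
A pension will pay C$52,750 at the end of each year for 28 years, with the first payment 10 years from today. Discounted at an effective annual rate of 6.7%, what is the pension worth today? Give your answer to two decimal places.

C$367,745.43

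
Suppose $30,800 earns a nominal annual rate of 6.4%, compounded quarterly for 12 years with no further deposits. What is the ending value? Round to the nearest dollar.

$65,986

With 4 periods per year: i = 0.016, n = 48.
30,800 × (1+0.016)^48 = 30,800 × 2.142387 = 65,985.5283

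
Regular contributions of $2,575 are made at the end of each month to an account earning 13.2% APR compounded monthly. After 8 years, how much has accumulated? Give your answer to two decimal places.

With 12 periods per year: i = 0.011, n = 96.
Accumulation factor s(96|0.011) = 168.938235; FV = 2575 × 168.938235 = 435,015.9547

$435,015.95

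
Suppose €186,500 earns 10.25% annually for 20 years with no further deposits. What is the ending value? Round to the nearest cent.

€1,312,957.89

FV = PV·(1+i)^n = 186,500 × 7.039989 = 1,312,957.8948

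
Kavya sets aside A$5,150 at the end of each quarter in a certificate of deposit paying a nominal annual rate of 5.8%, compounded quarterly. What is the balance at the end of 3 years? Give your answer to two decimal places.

With 4 periods per year: i = 0.0145, n = 12.
FV = 5150 × [(1+0.0145)^12 − 1] / 0.0145 = 5150 × 13.004800 = 66,974.7183

A$66,974.72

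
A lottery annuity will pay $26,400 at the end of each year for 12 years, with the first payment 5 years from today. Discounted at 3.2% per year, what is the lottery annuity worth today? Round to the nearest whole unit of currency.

$228,935

PV at t=4 (ordinary 12-year annuity): 26400 × a(12|0.032) = 26400 × 9.836204 = 259,675.7945
PV₀ = 259,675.7945 / (1+0.032)^4 = 259,675.7945 / 1.134276 = 228,935.2564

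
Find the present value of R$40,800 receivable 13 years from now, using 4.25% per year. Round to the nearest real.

Discount factor = (1+0.0425)^(−13) = 0.582118; PV = 40,800 × 0.582118 = 23,750.4223

R$23,750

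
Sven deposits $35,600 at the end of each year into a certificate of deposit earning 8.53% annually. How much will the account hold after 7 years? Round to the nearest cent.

FV = 35600 × [(1+0.0853)^7 − 1] / 0.0853 = 35600 × 9.068830 = 322,850.3368

$322,850.34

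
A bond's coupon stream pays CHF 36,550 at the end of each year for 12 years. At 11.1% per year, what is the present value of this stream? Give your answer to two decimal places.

PV = 36550 × [1 − (1+0.111)^(−12)] / 0.111 = 36550 × 6.461543 = 236,169.4147

CHF 236,169.41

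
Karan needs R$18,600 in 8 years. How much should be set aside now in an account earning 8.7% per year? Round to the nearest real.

R$9,543

PV = FV·(1+i)^(−n) = 18,600 × 0.513055 = 9,542.8169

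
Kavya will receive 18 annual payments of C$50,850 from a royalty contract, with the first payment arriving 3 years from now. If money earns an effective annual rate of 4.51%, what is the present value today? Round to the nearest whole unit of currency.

C$565,669

Value one period before first payment (t=2): 50850 × [1 − (1+0.0451)^(−18)] / 0.0451 = 50850 × 12.150307 = 617,843.1336
PV₀ = 617,843.1336 / (1+0.0451)^2 = 617,843.1336 / 1.092234 = 565,669.1954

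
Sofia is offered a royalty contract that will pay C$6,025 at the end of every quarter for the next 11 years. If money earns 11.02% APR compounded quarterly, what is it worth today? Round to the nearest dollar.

With 4 periods per year: i = 0.02755, n = 44.
Annuity factor a(44|0.02755) = 25.319014; PV = 6025 × 25.319014 = 152,547.0620

C$152,547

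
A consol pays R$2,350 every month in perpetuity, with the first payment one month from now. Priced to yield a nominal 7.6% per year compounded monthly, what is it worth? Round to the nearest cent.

Periodic rate i = 0.076/12 = 0.00633333.
PV = C/r = 2350/0.00633333 = 371,052.6316

R$371,052.63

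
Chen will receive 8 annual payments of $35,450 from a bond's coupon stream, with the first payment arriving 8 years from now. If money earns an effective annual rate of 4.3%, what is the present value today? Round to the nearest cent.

$175,572.08

Value one period before first payment (t=7): 35450 × [1 − (1+0.043)^(−8)] / 0.043 = 35450 × 6.650118 = 235,746.6896
Discount back 7 years: 235,746.6896 × (1+0.043)^(−7) = 235,746.6896 × 0.744749 = 175,572.0759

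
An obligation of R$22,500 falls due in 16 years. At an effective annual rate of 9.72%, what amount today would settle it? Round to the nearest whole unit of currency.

PV = FV·(1+i)^(−n) = 22,500 × 0.226687 = 5,100.4646

R$5,100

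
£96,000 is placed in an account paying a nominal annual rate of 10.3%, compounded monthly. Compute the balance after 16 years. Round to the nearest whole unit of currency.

£495,375

With 12 periods per year: i = 0.00858333, n = 192.
96,000 × (1+0.00858333)^192 = 96,000 × 5.160160 = 495,375.3398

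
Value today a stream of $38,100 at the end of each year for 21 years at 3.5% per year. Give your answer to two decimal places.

PV = 38100 × [1 − (1+0.035)^(−21)] / 0.035 = 38100 × 14.697974 = 559,992.8172

$559,992.82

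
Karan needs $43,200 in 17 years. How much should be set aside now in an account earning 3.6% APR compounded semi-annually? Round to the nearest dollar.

i = 0.036/2 = 0.018 per half-year; n = 17·2 = 34.
PV = FV·(1+i)^(−n) = 43,200 × 0.545225 = 23,553.7084

$23,554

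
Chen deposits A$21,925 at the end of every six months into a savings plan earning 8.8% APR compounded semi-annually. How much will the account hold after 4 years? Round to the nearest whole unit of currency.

With 2 periods per year: i = 0.044, n = 8.
FV = PMT · [(1+i)^n − 1] / i = 21925 · 9.346593 = 204,924.0614

A$204,924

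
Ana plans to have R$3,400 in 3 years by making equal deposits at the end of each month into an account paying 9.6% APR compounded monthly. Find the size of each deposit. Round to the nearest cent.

R$81.87

i = 0.096/12 = 0.008 per month; n = 3·12 = 36.
FV-annuity factor = 41.528730; PMT = 3400 / 41.528730 = 81.8710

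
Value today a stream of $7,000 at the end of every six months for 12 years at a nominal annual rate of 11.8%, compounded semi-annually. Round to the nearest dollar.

$88,670

With 2 periods per year: i = 0.059, n = 24.
PV = 7000 × [1 − (1+0.059)^(−24)] / 0.059 = 7000 × 12.667169 = 88,670.1863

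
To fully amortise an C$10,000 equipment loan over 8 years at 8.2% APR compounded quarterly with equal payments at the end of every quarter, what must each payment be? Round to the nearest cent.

i = 0.082/4 = 0.0205 per quarter; n = 8·4 = 32.
PMT = 10000 / ( [1 − (1+0.0205)^(−32)] / 0.0205 ) = 10000 / 23.298703 = 429.2084

C$429.21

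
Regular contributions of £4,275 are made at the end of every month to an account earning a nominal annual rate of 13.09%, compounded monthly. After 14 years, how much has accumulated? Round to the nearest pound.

Periodic rate i = 0.1309/12 = 0.0109083; n = 14 × 12 = 168 periods.
Accumulation factor s(168|0.0109083) = 475.636489; FV = 4275 × 475.636489 = 2,033,345.9902

£2,033,346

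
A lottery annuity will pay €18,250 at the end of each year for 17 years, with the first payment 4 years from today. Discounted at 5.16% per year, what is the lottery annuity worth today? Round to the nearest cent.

PV at t=3 (ordinary 17-year annuity): 18250 × a(17|0.0516) = 18250 × 11.140542 = 203,314.8881
Discount back 3 years: 203,314.8881 × (1+0.0516)^(−3) = 203,314.8881 × 0.859901 = 174,830.6006

€174,830.60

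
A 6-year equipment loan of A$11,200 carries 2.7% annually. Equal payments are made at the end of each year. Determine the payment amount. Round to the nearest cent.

Annuity-PV factor = 5.471472; PMT = 11200 / 5.471472 = 2,046.9813

A$2,046.98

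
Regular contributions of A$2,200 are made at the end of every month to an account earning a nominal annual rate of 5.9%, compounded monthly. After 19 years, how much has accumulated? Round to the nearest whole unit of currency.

With 12 periods per year: i = 0.00491667, n = 228.
FV = PMT · [(1+i)^n − 1] / i = 2200 · 418.882416 = 921,541.3160

A$921,541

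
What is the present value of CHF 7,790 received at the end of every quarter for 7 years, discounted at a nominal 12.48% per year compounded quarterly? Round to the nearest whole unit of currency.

CHF 144,051

i = 0.1248/4 = 0.0312 per quarter; n = 7·4 = 28.
PV = PMT · [1 − (1+i)^(−n)] / i = 7790 · 18.491769 = 144,050.8827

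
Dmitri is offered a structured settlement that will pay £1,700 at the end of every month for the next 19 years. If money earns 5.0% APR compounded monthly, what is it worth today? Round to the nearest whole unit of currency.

With 12 periods per year: i = 0.00416667, n = 228.
PV = PMT · [1 − (1+i)^(−n)] / i = 1700 · 146.998780 = 249,897.9263

£249,898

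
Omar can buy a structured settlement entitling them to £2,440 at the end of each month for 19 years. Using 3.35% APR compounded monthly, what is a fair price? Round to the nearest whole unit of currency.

i = 0.0335/12 = 0.00279167 per month; n = 19·12 = 228.
PV = 2440 × [1 − (1+0.00279167)^(−228)] / 0.00279167 = 2440 × 168.497685 = 411,134.3505

£411,134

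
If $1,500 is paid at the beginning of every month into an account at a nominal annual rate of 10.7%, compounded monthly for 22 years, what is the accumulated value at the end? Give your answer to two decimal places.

Periodic rate i = 0.107/12 = 0.00891667; n = 22 × 12 = 264 periods.
Accumulation factor s(264|0.00891667) × (1+i) = 1065.679993; FV = 1500 × 1065.679993 = 1,598,519.9894
(annuity-due: payments at period start, so ×(1+i).)

$1,598,519.99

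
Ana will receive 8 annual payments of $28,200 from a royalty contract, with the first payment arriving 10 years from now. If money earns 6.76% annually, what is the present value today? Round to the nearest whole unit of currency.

$94,339

PV at t=9 (ordinary 8-year annuity): 28200 × a(8|0.0676) = 28200 × 6.027236 = 169,968.0592
PV₀ = 169,968.0592 / (1+0.0676)^9 = 169,968.0592 / 1.801678 = 94,338.7743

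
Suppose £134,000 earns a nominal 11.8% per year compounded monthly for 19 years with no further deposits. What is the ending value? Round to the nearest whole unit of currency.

With 12 periods per year: i = 0.00983333, n = 228.
FV = 134,000 × (1 + 0.00983333)^228 = 1,247,489.4460

£1,247,489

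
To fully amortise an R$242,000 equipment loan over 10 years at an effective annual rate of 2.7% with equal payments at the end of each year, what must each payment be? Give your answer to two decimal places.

R$27,937.14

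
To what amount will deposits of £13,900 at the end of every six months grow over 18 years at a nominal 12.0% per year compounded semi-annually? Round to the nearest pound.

Periodic rate i = 0.12/2 = 0.06; n = 18 × 2 = 36 periods.
FV = PMT · [(1+i)^n − 1] / i = 13900 · 119.120867 = 1,655,780.0466

£1,655,780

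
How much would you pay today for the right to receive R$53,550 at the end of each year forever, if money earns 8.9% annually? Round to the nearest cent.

PV = PMT / i = 53550 / 0.089 = 601,685.3933

R$601,685.39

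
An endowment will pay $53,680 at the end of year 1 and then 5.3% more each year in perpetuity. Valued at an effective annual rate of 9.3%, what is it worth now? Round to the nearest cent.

$1,342,000.00

PV = PMT / (i − g) = 53680 / (0.093 − 0.053) = 53680 / 0.040000 = 1,342,000.0000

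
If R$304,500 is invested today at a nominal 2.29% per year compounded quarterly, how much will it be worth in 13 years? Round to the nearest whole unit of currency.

Periodic rate i = 0.0229/4 = 0.005725; n = 13 × 4 = 52 periods.
304,500 × (1+0.005725)^52 = 304,500 × 1.345615 = 409,739.7325

R$409,740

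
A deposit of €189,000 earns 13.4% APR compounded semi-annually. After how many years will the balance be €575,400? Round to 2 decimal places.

8.58 years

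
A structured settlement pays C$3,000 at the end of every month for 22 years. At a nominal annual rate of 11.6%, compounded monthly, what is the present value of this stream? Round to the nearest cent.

i = 0.116/12 = 0.00966667 per month; n = 22·12 = 264.
PV = PMT · [1 − (1+i)^(−n)] / i = 3000 · 95.287596 = 285,862.7879

C$285,862.79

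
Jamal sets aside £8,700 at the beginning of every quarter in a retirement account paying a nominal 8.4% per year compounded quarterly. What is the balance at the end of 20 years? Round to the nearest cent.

i = 0.084/4 = 0.021 per quarter; n = 20·4 = 80.
FV = 8700 × [(1+0.021)^80 − 1] / 0.021 × (1+i) = 8700 × 207.750132 = 1,807,426.1518
(Beginning-of-period payments → annuity-due factor ×(1+i).)

£1,807,426.15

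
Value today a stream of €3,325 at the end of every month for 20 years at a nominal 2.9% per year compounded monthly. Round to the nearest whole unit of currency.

With 12 periods per year: i = 0.00241667, n = 240.
PV = PMT · [1 − (1+i)^(−n)] / i = 3325 · 181.948855 = 604,979.9415

€604,980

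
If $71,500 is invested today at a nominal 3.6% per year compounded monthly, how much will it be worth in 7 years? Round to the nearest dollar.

$91,957

i = 0.036/12 = 0.003 per month; n = 7·12 = 84.
71,500 × (1+0.003)^84 = 71,500 × 1.286111 = 91,956.9198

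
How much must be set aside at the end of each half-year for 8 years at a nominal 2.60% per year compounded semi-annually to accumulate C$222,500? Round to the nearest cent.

C$12,599.97

With 2 periods per year: i = 0.013, n = 16.
FV-annuity factor = 17.658766; PMT = 222500 / 17.658766 = 12,599.9742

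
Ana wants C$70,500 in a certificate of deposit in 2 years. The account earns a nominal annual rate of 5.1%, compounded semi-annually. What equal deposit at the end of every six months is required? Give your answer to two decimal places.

With 2 periods per year: i = 0.0255, n = 4.
FV-annuity factor = 4.155618; PMT = 70500 / 4.155618 = 16,964.9874

C$16,964.99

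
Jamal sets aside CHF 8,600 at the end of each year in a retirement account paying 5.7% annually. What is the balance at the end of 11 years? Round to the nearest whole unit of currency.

CHF 126,741

FV = 8600 × [(1+0.057)^11 − 1] / 0.057 = 8600 × 14.737365 = 126,741.3406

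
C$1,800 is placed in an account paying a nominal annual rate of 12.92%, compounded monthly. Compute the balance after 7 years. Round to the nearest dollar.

With 12 periods per year: i = 0.0107667, n = 84.
1,800 × (1+0.0107667)^84 = 1,800 × 2.458536 = 4,425.3645

C$4,425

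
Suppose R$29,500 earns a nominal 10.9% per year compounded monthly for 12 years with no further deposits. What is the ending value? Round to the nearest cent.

R$108,471.29

Periodic rate i = 0.109/12 = 0.00908333; n = 12 × 12 = 144 periods.
29,500 × (1+0.00908333)^144 = 29,500 × 3.676993 = 108,471.2860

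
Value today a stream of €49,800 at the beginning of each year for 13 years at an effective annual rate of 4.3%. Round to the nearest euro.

€509,146

Annuity factor a(13|0.043) × (1+i) = 10.223805; PV = 49800 × 10.223805 = 509,145.5048
Payments are at the start of each period, so multiply by (1+i).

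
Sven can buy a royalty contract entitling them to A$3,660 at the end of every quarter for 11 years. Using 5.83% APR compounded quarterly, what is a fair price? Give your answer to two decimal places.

A$118,262.45

Periodic rate i = 0.0583/4 = 0.014575; n = 11 × 4 = 44 periods.
Annuity factor a(44|0.014575) = 32.312146; PV = 3660 × 32.312146 = 118,262.4550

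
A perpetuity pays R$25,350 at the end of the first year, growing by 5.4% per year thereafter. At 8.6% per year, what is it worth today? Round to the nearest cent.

R$792,187.50

PV = D₁/(r − g) = 25350/(0.086 − 0.054) = 792,187.5000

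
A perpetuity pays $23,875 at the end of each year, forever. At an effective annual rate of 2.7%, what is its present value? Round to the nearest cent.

PV = C/r = 23875/0.027 = 884,259.2593

$884,259.26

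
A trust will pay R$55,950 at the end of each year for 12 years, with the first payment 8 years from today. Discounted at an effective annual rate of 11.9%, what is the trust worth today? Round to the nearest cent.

R$158,490.07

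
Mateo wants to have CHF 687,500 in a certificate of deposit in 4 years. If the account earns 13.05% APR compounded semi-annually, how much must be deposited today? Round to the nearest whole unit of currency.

i = 0.1305/2 = 0.06525 per half-year; n = 4·2 = 8.
PV = 687,500 / (1 + 0.06525)^8 = 687,500 / 1.658106 = 414,629.6542

CHF 414,630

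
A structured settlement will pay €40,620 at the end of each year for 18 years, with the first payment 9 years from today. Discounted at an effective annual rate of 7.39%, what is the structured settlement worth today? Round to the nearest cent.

€224,624.68

PV at t=8 (ordinary 18-year annuity): 40620 × a(18|0.0739) = 40620 × 9.782014 = 397,345.4273
PV₀ = 397,345.4273 / (1+0.0739)^8 = 397,345.4273 / 1.768930 = 224,624.6847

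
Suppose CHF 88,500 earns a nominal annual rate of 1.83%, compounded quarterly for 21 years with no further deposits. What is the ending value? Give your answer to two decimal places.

CHF 129,856.00

Periodic rate i = 0.0183/4 = 0.004575; n = 21 × 4 = 84 periods.
88,500 × (1+0.004575)^84 = 88,500 × 1.467299 = 129,855.9992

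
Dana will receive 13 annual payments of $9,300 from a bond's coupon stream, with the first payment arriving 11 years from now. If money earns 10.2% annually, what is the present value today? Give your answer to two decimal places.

Value one period before first payment (t=10): 9300 × [1 − (1+0.102)^(−13)] / 0.102 = 9300 × 7.030352 = 65,382.2715
Discount back 10 years: 65,382.2715 × (1+0.102)^(−10) = 65,382.2715 × 0.378603 = 24,753.9243

$24,753.92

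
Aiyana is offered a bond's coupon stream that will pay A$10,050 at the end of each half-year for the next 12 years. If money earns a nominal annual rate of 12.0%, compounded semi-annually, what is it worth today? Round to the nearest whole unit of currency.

A$126,131

With 2 periods per year: i = 0.06, n = 24.
PV = PMT · [1 − (1+i)^(−n)] / i = 10050 · 12.550358 = 126,131.0932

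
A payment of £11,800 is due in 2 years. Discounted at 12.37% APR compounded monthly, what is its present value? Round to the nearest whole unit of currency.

£9,225

With 12 periods per year: i = 0.0103083, n = 24.
Discount factor = (1+0.0103083)^(−24) = 0.781818; PV = 11,800 × 0.781818 = 9,225.4501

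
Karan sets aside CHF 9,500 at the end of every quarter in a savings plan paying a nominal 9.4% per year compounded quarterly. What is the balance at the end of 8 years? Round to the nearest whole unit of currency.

With 4 periods per year: i = 0.0235, n = 32.
FV = PMT · [(1+i)^n − 1] / i = 9500 · 46.930366 = 445,838.4774

CHF 445,838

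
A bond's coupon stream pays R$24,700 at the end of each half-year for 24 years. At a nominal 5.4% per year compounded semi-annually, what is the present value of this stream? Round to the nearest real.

With 2 periods per year: i = 0.027, n = 48.
PV = 24700 × [1 − (1+0.027)^(−48)] / 0.027 = 24700 × 26.727125 = 660,159.9973

R$660,160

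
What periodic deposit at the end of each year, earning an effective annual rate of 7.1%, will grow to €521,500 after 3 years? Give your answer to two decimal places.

PMT = 521500 / ( [(1+0.071)^3 − 1] / 0.071 ) = 521500 / 3.218041 = 162,055.1137

€162,055.11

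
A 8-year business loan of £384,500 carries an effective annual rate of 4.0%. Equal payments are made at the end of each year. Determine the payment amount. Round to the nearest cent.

£57,108.95

Annuity-PV factor = 6.732745; PMT = 384500 / 6.732745 = 57,108.9514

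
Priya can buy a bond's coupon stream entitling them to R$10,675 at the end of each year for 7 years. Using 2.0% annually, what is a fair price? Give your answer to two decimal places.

Annuity factor a(7|0.02) = 6.471991; PV = 10675 × 6.471991 = 69,088.5047

R$69,088.50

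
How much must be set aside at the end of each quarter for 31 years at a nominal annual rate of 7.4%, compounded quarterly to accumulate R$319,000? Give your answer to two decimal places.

i = 0.074/4 = 0.0185 per quarter; n = 31·4 = 124.
PMT = 319000 / ( [(1+0.0185)^124 − 1] / 0.0185 ) = 319000 / 470.749062 = 677.6434

R$677.64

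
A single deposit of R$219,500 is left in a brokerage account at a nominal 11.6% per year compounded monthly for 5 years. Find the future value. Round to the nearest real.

Periodic rate i = 0.116/12 = 0.00966667; n = 5 × 12 = 60 periods.
219,500 × (1+0.00966667)^60 = 219,500 × 1.781071 = 390,944.9805

R$390,945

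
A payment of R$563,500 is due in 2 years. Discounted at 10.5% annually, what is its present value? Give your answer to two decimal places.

Discount factor = (1+0.105)^(−2) = 0.818984; PV = 563,500 × 0.818984 = 461,497.5123

R$461,497.51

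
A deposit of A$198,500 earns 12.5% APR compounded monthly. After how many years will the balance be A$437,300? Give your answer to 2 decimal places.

Periodic rate i = 0.125/12 = 0.0104167.
(1+i)^n = 437300/198500 = 2.20302, so n = ln 2.20302 / ln 1.01042 = 76.2179 months
= 76.2179/12 years

6.35 years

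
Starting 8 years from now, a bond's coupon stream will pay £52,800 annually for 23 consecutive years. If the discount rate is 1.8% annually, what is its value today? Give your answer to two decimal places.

Value one period before first payment (t=7): 52800 × [1 − (1+0.018)^(−23)] / 0.018 = 52800 × 18.697824 = 987,245.1151
PV₀ = 987,245.1151 / (1+0.018)^7 = 987,245.1151 / 1.133012 = 871,345.8107

£871,345.81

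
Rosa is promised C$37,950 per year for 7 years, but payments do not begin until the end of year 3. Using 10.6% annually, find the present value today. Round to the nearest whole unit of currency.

C$148,101

Value one period before first payment (t=2): 37950 × [1 − (1+0.106)^(−7)] / 0.106 = 37950 × 4.773723 = 181,162.7751
Discount back 2 years: 181,162.7751 × (1+0.106)^(−2) = 181,162.7751 × 0.817504 = 148,101.2455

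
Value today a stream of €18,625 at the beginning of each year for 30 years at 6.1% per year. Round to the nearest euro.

€269,123

PV = 18625 × [1 − (1+0.061)^(−30)] / 0.061 × (1+i) = 18625 × 14.449536 = 269,122.6078
Payments are at the start of each period, so multiply by (1+i).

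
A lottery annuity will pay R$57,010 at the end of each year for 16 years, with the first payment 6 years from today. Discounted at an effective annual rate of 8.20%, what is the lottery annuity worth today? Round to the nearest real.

Value one period before first payment (t=5): 57010 × [1 − (1+0.082)^(−16)] / 0.082 = 57010 × 8.739311 = 498,228.1207
PV₀ = 498,228.1207 / (1+0.082)^5 = 498,228.1207 / 1.482983 = 335,963.3725

R$335,963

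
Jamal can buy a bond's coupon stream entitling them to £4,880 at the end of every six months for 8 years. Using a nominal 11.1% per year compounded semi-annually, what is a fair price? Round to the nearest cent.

£50,877.35

i = 0.111/2 = 0.0555 per half-year; n = 8·2 = 16.
Annuity factor a(16|0.0555) = 10.425686; PV = 4880 × 10.425686 = 50,877.3457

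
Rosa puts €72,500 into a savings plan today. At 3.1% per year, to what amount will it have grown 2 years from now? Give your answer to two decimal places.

€77,064.67

72,500 × (1+0.031)^2 = 72,500 × 1.062961 = 77,064.6725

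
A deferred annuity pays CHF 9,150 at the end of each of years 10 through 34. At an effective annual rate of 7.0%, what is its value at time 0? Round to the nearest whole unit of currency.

PV at t=9 (ordinary 25-year annuity): 9150 × a(25|0.07) = 9150 × 11.653583 = 106,630.2861
Discount back 9 years: 106,630.2861 × (1+0.07)^(−9) = 106,630.2861 × 0.543934 = 57,999.8106

CHF 58,000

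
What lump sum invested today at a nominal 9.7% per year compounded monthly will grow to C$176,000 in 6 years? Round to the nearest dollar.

C$98,576

Periodic rate i = 0.097/12 = 0.00808333; n = 6 × 12 = 72 periods.
Discount factor = (1+0.00808333)^(−72) = 0.560089; PV = 176,000 × 0.560089 = 98,575.5881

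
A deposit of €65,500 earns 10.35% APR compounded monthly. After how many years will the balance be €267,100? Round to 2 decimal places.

13.64 years

Periodic rate i = 0.1035/12 = 0.008625.
(1+i)^n = 267100/65500 = 4.07786, so n = ln 4.07786 / ln 1.00863 = 163.6668 months
= 163.6668/12 years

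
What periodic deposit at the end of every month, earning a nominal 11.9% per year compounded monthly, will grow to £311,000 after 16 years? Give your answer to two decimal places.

£545.85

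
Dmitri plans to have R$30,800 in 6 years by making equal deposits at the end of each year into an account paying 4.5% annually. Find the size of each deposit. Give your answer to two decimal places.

PMT = 30800 / ( [(1+0.045)^6 − 1] / 0.045 ) = 30800 / 6.716892 = 4,585.4543

R$4,585.45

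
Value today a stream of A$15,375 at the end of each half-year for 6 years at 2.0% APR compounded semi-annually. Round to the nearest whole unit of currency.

A$173,047

i = 0.02/2 = 0.01 per half-year; n = 6·2 = 12.
PV = PMT · [1 − (1+i)^(−n)] / i = 15375 · 11.255077 = 173,046.8162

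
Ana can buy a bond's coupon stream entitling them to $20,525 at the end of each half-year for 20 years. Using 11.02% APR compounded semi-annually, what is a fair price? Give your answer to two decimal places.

$328,914.56

Periodic rate i = 0.1102/2 = 0.0551; n = 20 × 2 = 40 periods.
Annuity factor a(40|0.0551) = 16.025070; PV = 20525 × 16.025070 = 328,914.5596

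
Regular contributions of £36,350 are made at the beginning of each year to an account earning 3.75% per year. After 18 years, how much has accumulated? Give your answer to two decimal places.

£945,271.21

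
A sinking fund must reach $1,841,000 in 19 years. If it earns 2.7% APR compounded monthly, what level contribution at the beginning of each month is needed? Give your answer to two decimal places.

i = 0.027/12 = 0.00225 per month; n = 19·12 = 228.
FV-annuity factor × (1+i) = 298.150364; PMT = 1.841e+06 / 298.150364 = 6,174.7367

$6,174.74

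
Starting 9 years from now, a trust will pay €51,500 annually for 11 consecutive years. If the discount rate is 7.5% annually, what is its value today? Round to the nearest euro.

PV at t=8 (ordinary 11-year annuity): 51500 × a(11|0.075) = 51500 × 7.315424 = 376,744.3435
Discount back 8 years: 376,744.3435 × (1+0.075)^(−8) = 376,744.3435 × 0.560702 = 211,241.3948

€211,241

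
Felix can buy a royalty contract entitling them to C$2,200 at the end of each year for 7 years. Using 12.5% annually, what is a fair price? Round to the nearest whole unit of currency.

C$9,883

PV = 2200 × [1 − (1+0.125)^(−7)] / 0.125 = 2200 × 4.492301 = 9,883.0620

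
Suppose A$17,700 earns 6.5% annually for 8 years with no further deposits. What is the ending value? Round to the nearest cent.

FV = 17,700 × (1 + 0.065)^8 = 29,293.4234

A$29,293.42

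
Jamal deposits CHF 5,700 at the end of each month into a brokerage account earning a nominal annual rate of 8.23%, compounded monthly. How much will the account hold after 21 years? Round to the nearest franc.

CHF 3,821,382

Periodic rate i = 0.0823/12 = 0.00685833; n = 21 × 12 = 252 periods.
FV = PMT · [(1+i)^n − 1] / i = 5700 · 670.417878 = 3,821,381.9038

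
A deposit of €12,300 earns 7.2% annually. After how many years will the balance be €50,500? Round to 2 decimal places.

20.31 years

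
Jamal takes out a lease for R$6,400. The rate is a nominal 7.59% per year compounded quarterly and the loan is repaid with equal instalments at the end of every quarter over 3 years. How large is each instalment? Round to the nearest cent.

R$601.38

With 4 periods per year: i = 0.018975, n = 12.
PMT = 6400 / ( [1 − (1+0.018975)^(−12)] / 0.018975 ) = 6400 / 10.642220 = 601.3783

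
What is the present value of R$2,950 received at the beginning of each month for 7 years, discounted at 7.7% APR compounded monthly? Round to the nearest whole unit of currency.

R$192,323

Periodic rate i = 0.077/12 = 0.00641667; n = 7 × 12 = 84 periods.
PV = PMT · [1 − (1+i)^(−n)] / i × (1+i) = 2950 · 65.194373 = 192,323.4006
Payments are at the start of each period, so multiply by (1+i).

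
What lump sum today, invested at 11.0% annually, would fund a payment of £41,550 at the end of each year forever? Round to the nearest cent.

£377,727.27

PV = C/r = 41550/0.11 = 377,727.2727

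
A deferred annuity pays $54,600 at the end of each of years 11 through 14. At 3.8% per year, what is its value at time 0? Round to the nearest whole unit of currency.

$137,140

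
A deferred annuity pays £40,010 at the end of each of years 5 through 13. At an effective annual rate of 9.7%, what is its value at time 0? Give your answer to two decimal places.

£161,022.73

Value one period before first payment (t=4): 40010 × [1 − (1+0.097)^(−9)] / 0.097 = 40010 × 5.828344 = 233,192.0284
PV₀ = 233,192.0284 / (1+0.097)^4 = 233,192.0284 / 1.448193 = 161,022.7316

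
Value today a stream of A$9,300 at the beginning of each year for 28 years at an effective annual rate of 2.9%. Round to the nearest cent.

A$181,782.27

PV = PMT · [1 − (1+i)^(−n)] / i × (1+i) = 9300 · 19.546481 = 181,782.2744
(Beginning-of-period payments → annuity-due factor ×(1+i).)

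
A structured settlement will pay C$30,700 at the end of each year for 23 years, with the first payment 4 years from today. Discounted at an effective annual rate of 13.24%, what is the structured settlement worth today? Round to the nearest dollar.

Value one period before first payment (t=3): 30700 × [1 − (1+0.1324)^(−23)] / 0.1324 = 30700 × 7.120241 = 218,591.4140
Discount back 3 years: 218,591.4140 × (1+0.1324)^(−3) = 218,591.4140 × 0.688653 = 150,533.6241

C$150,534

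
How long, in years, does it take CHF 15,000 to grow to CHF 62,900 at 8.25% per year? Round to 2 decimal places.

(1+i)^n = 62900/15000 = 4.19333, so n = ln 4.19333 / ln 1.0825 = 18.0830 years

18.08 years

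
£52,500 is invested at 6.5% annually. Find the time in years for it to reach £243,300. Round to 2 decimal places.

24.35 years

(1+i)^n = 243300/52500 = 4.63429, so n = ln 4.63429 / ln 1.065 = 24.3507 years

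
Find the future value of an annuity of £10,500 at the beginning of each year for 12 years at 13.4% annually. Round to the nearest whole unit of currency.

£312,983

FV = PMT · [(1+i)^n − 1] / i × (1+i) = 10500 · 29.807882 = 312,982.7578
Payments are at the start of each period, so multiply by (1+i).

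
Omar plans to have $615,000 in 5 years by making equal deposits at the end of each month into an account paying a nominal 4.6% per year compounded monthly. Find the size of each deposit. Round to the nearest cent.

i = 0.046/12 = 0.00383333 per month; n = 5·12 = 60.
PMT = 615000 / ( [(1+0.00383333)^60 − 1] / 0.00383333 ) = 615000 / 67.316534 = 9,135.9428

$9,135.94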